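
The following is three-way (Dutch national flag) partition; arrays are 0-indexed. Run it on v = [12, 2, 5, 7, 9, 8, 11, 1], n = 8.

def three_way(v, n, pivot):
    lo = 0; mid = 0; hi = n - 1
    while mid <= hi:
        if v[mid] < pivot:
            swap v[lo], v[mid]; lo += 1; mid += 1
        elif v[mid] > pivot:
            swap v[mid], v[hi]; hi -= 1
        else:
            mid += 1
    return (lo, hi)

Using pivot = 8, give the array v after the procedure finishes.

[1, 2, 5, 7, 8, 11, 9, 12]

lo=0 mid=0 hi=7
12>8: swap(0,7), hi=6 ⇒ [1, 2, 5, 7, 9, 8, 11, 12]
1<8: swap(0,0), lo=1 mid=1 ⇒ [1, 2, 5, 7, 9, 8, 11, 12]
2<8: swap(1,1), lo=2 mid=2 ⇒ [1, 2, 5, 7, 9, 8, 11, 12]
5<8: swap(2,2), lo=3 mid=3 ⇒ [1, 2, 5, 7, 9, 8, 11, 12]
7<8: swap(3,3), lo=4 mid=4 ⇒ [1, 2, 5, 7, 9, 8, 11, 12]
9>8: swap(4,6), hi=5 ⇒ [1, 2, 5, 7, 11, 8, 9, 12]
11>8: swap(4,5), hi=4 ⇒ [1, 2, 5, 7, 8, 11, 9, 12]
8=8: mid=5
done. lo=4 hi=4; v=[1, 2, 5, 7, 8, 11, 9, 12]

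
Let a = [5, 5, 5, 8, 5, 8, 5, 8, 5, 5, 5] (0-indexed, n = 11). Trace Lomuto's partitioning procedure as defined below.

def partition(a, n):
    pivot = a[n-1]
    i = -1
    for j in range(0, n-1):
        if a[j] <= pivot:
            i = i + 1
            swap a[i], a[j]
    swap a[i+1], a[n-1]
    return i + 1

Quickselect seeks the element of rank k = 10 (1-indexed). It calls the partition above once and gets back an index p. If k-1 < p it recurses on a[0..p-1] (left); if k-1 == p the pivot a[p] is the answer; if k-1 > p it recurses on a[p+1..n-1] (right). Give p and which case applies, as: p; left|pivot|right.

pivot=5, i=-1
j=0: 5≤5, i=0, swap(0,0) ⇒ [5, 5, 5, 8, 5, 8, 5, 8, 5, 5, 5]
j=1: 5≤5, i=1, swap(1,1) ⇒ [5, 5, 5, 8, 5, 8, 5, 8, 5, 5, 5]
j=2: 5≤5, i=2, swap(2,2) ⇒ [5, 5, 5, 8, 5, 8, 5, 8, 5, 5, 5]
j=3: 8>5, skip
j=4: 5≤5, i=3, swap(3,4) ⇒ [5, 5, 5, 5, 8, 8, 5, 8, 5, 5, 5]
j=5: 8>5, skip
j=6: 5≤5, i=4, swap(4,6) ⇒ [5, 5, 5, 5, 5, 8, 8, 8, 5, 5, 5]
j=7: 8>5, skip
j=8: 5≤5, i=5, swap(5,8) ⇒ [5, 5, 5, 5, 5, 5, 8, 8, 8, 5, 5]
j=9: 5≤5, i=6, swap(6,9) ⇒ [5, 5, 5, 5, 5, 5, 5, 8, 8, 8, 5]
swap(7,10) ⇒ [5, 5, 5, 5, 5, 5, 5, 5, 8, 8, 8]; return 7
p = 7; k-1 = 9 > 7 ⇒ right

7; right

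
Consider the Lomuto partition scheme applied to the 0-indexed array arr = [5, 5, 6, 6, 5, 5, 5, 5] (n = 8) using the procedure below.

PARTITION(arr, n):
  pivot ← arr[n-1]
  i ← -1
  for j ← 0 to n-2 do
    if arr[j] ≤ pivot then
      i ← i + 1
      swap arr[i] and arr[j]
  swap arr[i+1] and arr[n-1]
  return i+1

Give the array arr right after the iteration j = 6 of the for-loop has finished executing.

[5, 5, 5, 5, 5, 6, 6, 5]

pivot=5, i=-1
j=0: 5≤5, i=0, swap(0,0) ⇒ [5, 5, 6, 6, 5, 5, 5, 5]
j=1: 5≤5, i=1, swap(1,1) ⇒ [5, 5, 6, 6, 5, 5, 5, 5]
j=2: 6>5, skip
j=3: 6>5, skip
j=4: 5≤5, i=2, swap(2,4) ⇒ [5, 5, 5, 6, 6, 5, 5, 5]
j=5: 5≤5, i=3, swap(3,5) ⇒ [5, 5, 5, 5, 6, 6, 5, 5]
j=6: 5≤5, i=4, swap(4,6) ⇒ [5, 5, 5, 5, 5, 6, 6, 5]
(after j=6) arr = [5, 5, 5, 5, 5, 6, 6, 5]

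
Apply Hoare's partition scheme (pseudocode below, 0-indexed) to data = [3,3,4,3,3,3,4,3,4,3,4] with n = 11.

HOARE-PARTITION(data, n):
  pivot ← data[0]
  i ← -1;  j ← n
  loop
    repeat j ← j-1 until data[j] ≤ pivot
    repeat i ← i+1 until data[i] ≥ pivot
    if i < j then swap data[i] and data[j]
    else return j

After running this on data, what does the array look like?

[3,3,3,3,3,4,4,3,4,3,4]

pivot = data[0] = 3; i = -1, j = 11
j→9 (data[9]=3≤3), i→0 (data[0]=3≥3); i<j, swap → [3,3,4,3,3,3,4,3,4,3,4]
j→7 (data[7]=3≤3), i→1 (data[1]=3≥3); i<j, swap → [3,3,4,3,3,3,4,3,4,3,4]
j→5 (data[5]=3≤3), i→2 (data[2]=4≥3); i<j, swap → [3,3,3,3,3,4,4,3,4,3,4]
j→4 (data[4]=3≤3), i→3 (data[3]=3≥3); i<j, swap → [3,3,3,3,3,4,4,3,4,3,4]
j→3, i→4; i≥j, return j=3. data = [3,3,3,3,3,4,4,3,4,3,4]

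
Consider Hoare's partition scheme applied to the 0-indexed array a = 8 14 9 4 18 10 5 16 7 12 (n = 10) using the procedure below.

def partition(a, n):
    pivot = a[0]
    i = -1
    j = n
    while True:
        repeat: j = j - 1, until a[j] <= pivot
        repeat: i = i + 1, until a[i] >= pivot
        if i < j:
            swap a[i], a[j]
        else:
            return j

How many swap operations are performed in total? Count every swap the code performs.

3

pivot = a[0] = 8; i = -1, j = 10
j→8 (a[8]=7≤8), i→0 (a[0]=8≥8); i<j, swap → 7 14 9 4 18 10 5 16 8 12
j→6 (a[6]=5≤8), i→1 (a[1]=14≥8); i<j, swap → 7 5 9 4 18 10 14 16 8 12
j→3 (a[3]=4≤8), i→2 (a[2]=9≥8); i<j, swap → 7 5 4 9 18 10 14 16 8 12
j→2, i→3; i≥j, return j=2. a = 7 5 4 9 18 10 14 16 8 12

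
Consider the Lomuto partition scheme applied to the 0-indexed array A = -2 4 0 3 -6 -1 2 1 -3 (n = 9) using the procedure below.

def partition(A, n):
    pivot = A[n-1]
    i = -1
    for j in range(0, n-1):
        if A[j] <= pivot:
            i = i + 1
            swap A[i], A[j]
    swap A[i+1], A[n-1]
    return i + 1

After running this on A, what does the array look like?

pivot=-3, i=-1
j=0: -2>-3, skip
j=1: 4>-3, skip
j=2: 0>-3, skip
j=3: 3>-3, skip
j=4: -6≤-3, i=0, swap(0,4) ⇒ -6 4 0 3 -2 -1 2 1 -3
j=5: -1>-3, skip
j=6: 2>-3, skip
j=7: 1>-3, skip
swap(1,8) ⇒ -6 -3 0 3 -2 -1 2 1 4; return 1

-6 -3 0 3 -2 -1 2 1 4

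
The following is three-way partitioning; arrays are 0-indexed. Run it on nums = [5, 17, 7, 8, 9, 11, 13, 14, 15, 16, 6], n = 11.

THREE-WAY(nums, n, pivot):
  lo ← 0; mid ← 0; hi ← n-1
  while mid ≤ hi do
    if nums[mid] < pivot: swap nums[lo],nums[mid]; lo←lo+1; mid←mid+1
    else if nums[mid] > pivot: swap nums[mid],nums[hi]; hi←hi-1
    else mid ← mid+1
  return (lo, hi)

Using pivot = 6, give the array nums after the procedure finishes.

[5, 6, 8, 9, 11, 13, 14, 15, 16, 7, 17]

pivot = 6; lo=0, mid=0, hi=10
nums[mid]=5<6: swap nums[0],nums[0]; lo=1,mid=1 → [5, 17, 7, 8, 9, 11, 13, 14, 15, 16, 6]
nums[mid]=17>6: swap nums[1],nums[10]; hi=9 → [5, 6, 7, 8, 9, 11, 13, 14, 15, 16, 17]
nums[mid]=6=6: mid=2
nums[mid]=7>6: swap nums[2],nums[9]; hi=8 → [5, 6, 16, 8, 9, 11, 13, 14, 15, 7, 17]
nums[mid]=16>6: swap nums[2],nums[8]; hi=7 → [5, 6, 15, 8, 9, 11, 13, 14, 16, 7, 17]
nums[mid]=15>6: swap nums[2],nums[7]; hi=6 → [5, 6, 14, 8, 9, 11, 13, 15, 16, 7, 17]
nums[mid]=14>6: swap nums[2],nums[6]; hi=5 → [5, 6, 13, 8, 9, 11, 14, 15, 16, 7, 17]
nums[mid]=13>6: swap nums[2],nums[5]; hi=4 → [5, 6, 11, 8, 9, 13, 14, 15, 16, 7, 17]
nums[mid]=11>6: swap nums[2],nums[4]; hi=3 → [5, 6, 9, 8, 11, 13, 14, 15, 16, 7, 17]
nums[mid]=9>6: swap nums[2],nums[3]; hi=2 → [5, 6, 8, 9, 11, 13, 14, 15, 16, 7, 17]
nums[mid]=8>6: swap nums[2],nums[2]; hi=1 → [5, 6, 8, 9, 11, 13, 14, 15, 16, 7, 17]
end: lo=1, hi=1; nums = [5, 6, 8, 9, 11, 13, 14, 15, 16, 7, 17]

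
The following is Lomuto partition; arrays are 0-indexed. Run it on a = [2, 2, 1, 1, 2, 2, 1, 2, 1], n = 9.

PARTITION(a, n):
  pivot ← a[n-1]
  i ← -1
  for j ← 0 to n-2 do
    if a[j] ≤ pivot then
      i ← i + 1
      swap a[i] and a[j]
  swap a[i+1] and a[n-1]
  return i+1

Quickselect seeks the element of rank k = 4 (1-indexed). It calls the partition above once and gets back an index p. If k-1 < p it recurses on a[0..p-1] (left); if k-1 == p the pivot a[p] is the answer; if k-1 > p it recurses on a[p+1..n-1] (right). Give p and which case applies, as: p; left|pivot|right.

pivot = a[8] = 1; i = -1
j=0: a[0]=2 > 1 → no swap
j=1: a[1]=2 > 1 → no swap
j=2: a[2]=1 ≤ 1 → i=0, swap a[0],a[2] → [1, 2, 2, 1, 2, 2, 1, 2, 1]
j=3: a[3]=1 ≤ 1 → i=1, swap a[1],a[3] → [1, 1, 2, 2, 2, 2, 1, 2, 1]
j=4: a[4]=2 > 1 → no swap
j=5: a[5]=2 > 1 → no swap
j=6: a[6]=1 ≤ 1 → i=2, swap a[2],a[6] → [1, 1, 1, 2, 2, 2, 2, 2, 1]
j=7: a[7]=2 > 1 → no swap
final swap a[3],a[8] → [1, 1, 1, 1, 2, 2, 2, 2, 2]; return 3
p = 3; k-1 = 3 == 3 ⇒ pivot

3; pivot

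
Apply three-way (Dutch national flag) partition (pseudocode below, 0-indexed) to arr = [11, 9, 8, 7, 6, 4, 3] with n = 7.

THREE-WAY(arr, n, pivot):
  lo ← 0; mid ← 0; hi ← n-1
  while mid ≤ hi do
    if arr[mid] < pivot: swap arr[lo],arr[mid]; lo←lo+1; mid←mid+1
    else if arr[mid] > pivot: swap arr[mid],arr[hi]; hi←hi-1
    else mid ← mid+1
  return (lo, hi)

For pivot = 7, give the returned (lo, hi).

(3, 3)

pivot = 7; lo=0, mid=0, hi=6
arr[mid]=11>7: swap arr[0],arr[6]; hi=5 → [3, 9, 8, 7, 6, 4, 11]
arr[mid]=3<7: swap arr[0],arr[0]; lo=1,mid=1 → [3, 9, 8, 7, 6, 4, 11]
arr[mid]=9>7: swap arr[1],arr[5]; hi=4 → [3, 4, 8, 7, 6, 9, 11]
arr[mid]=4<7: swap arr[1],arr[1]; lo=2,mid=2 → [3, 4, 8, 7, 6, 9, 11]
arr[mid]=8>7: swap arr[2],arr[4]; hi=3 → [3, 4, 6, 7, 8, 9, 11]
arr[mid]=6<7: swap arr[2],arr[2]; lo=3,mid=3 → [3, 4, 6, 7, 8, 9, 11]
arr[mid]=7=7: mid=4
end: lo=3, hi=3; arr = [3, 4, 6, 7, 8, 9, 11]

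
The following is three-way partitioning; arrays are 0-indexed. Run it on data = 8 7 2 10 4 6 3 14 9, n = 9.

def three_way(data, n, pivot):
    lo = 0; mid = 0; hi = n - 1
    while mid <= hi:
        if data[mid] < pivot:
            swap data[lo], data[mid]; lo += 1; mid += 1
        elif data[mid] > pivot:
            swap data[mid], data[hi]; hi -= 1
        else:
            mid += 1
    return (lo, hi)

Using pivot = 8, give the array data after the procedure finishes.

pivot = 8; lo=0, mid=0, hi=8
data[mid]=8=8: mid=1
data[mid]=7<8: swap data[0],data[1]; lo=1,mid=2 → 7 8 2 10 4 6 3 14 9
data[mid]=2<8: swap data[1],data[2]; lo=2,mid=3 → 7 2 8 10 4 6 3 14 9
data[mid]=10>8: swap data[3],data[8]; hi=7 → 7 2 8 9 4 6 3 14 10
data[mid]=9>8: swap data[3],data[7]; hi=6 → 7 2 8 14 4 6 3 9 10
data[mid]=14>8: swap data[3],data[6]; hi=5 → 7 2 8 3 4 6 14 9 10
data[mid]=3<8: swap data[2],data[3]; lo=3,mid=4 → 7 2 3 8 4 6 14 9 10
data[mid]=4<8: swap data[3],data[4]; lo=4,mid=5 → 7 2 3 4 8 6 14 9 10
data[mid]=6<8: swap data[4],data[5]; lo=5,mid=6 → 7 2 3 4 6 8 14 9 10
end: lo=5, hi=5; data = 7 2 3 4 6 8 14 9 10

7 2 3 4 6 8 14 9 10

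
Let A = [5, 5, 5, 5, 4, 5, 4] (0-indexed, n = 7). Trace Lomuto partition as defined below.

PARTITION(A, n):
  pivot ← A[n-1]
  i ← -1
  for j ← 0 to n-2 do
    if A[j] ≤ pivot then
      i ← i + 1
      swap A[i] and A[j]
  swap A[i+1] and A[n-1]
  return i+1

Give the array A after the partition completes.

[4, 4, 5, 5, 5, 5, 5]

pivot=4, i=-1
j=0: 5>4, skip
j=1: 5>4, skip
j=2: 5>4, skip
j=3: 5>4, skip
j=4: 4≤4, i=0, swap(0,4) ⇒ [4, 5, 5, 5, 5, 5, 4]
j=5: 5>4, skip
swap(1,6) ⇒ [4, 4, 5, 5, 5, 5, 5]; return 1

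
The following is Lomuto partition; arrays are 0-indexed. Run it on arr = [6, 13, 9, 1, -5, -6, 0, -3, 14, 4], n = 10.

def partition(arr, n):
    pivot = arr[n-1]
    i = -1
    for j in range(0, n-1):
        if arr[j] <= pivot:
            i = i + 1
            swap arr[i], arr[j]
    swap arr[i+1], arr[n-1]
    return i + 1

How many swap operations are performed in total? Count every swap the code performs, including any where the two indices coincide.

pivot=4, i=-1
j=0: 6>4, skip
j=1: 13>4, skip
j=2: 9>4, skip
j=3: 1≤4, i=0, swap(0,3) ⇒ [1, 13, 9, 6, -5, -6, 0, -3, 14, 4]
j=4: -5≤4, i=1, swap(1,4) ⇒ [1, -5, 9, 6, 13, -6, 0, -3, 14, 4]
j=5: -6≤4, i=2, swap(2,5) ⇒ [1, -5, -6, 6, 13, 9, 0, -3, 14, 4]
j=6: 0≤4, i=3, swap(3,6) ⇒ [1, -5, -6, 0, 13, 9, 6, -3, 14, 4]
j=7: -3≤4, i=4, swap(4,7) ⇒ [1, -5, -6, 0, -3, 9, 6, 13, 14, 4]
j=8: 14>4, skip
swap(5,9) ⇒ [1, -5, -6, 0, -3, 4, 6, 13, 14, 9]; return 5

6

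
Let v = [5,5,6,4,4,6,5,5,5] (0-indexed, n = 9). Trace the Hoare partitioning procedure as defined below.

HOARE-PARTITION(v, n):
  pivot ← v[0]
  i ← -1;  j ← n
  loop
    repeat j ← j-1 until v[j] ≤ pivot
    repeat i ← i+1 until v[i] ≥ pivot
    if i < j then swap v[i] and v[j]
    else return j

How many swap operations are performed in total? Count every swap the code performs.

pivot = v[0] = 5; i = -1, j = 9
j→8 (v[8]=5≤5), i→0 (v[0]=5≥5); i<j, swap → [5,5,6,4,4,6,5,5,5]
j→7 (v[7]=5≤5), i→1 (v[1]=5≥5); i<j, swap → [5,5,6,4,4,6,5,5,5]
j→6 (v[6]=5≤5), i→2 (v[2]=6≥5); i<j, swap → [5,5,5,4,4,6,6,5,5]
j→4, i→5; i≥j, return j=4. v = [5,5,5,4,4,6,6,5,5]

3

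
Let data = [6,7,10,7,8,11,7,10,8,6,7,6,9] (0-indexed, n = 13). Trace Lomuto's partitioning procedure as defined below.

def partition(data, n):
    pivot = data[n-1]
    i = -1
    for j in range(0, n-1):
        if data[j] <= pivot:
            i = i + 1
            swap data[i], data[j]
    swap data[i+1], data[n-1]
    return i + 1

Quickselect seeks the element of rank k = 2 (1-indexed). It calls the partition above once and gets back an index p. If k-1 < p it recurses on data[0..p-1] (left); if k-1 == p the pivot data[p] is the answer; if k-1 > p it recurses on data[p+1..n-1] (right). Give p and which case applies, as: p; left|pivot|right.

pivot=9, i=-1
j=0: 6≤9, i=0, swap(0,0) ⇒ [6,7,10,7,8,11,7,10,8,6,7,6,9]
j=1: 7≤9, i=1, swap(1,1) ⇒ [6,7,10,7,8,11,7,10,8,6,7,6,9]
j=2: 10>9, skip
j=3: 7≤9, i=2, swap(2,3) ⇒ [6,7,7,10,8,11,7,10,8,6,7,6,9]
j=4: 8≤9, i=3, swap(3,4) ⇒ [6,7,7,8,10,11,7,10,8,6,7,6,9]
j=5: 11>9, skip
j=6: 7≤9, i=4, swap(4,6) ⇒ [6,7,7,8,7,11,10,10,8,6,7,6,9]
j=7: 10>9, skip
j=8: 8≤9, i=5, swap(5,8) ⇒ [6,7,7,8,7,8,10,10,11,6,7,6,9]
j=9: 6≤9, i=6, swap(6,9) ⇒ [6,7,7,8,7,8,6,10,11,10,7,6,9]
j=10: 7≤9, i=7, swap(7,10) ⇒ [6,7,7,8,7,8,6,7,11,10,10,6,9]
j=11: 6≤9, i=8, swap(8,11) ⇒ [6,7,7,8,7,8,6,7,6,10,10,11,9]
swap(9,12) ⇒ [6,7,7,8,7,8,6,7,6,9,10,11,10]; return 9
p = 9; k-1 = 1 < 9 ⇒ left

9; left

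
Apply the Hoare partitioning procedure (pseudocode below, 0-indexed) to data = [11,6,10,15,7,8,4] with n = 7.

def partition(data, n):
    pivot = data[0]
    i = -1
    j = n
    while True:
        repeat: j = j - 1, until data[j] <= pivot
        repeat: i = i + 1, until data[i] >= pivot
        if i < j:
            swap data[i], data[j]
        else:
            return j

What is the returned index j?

pivot = data[0] = 11; i = -1, j = 7
j→6 (data[6]=4≤11), i→0 (data[0]=11≥11); i<j, swap → [4,6,10,15,7,8,11]
j→5 (data[5]=8≤11), i→3 (data[3]=15≥11); i<j, swap → [4,6,10,8,7,15,11]
j→4, i→5; i≥j, return j=4. data = [4,6,10,8,7,15,11]

4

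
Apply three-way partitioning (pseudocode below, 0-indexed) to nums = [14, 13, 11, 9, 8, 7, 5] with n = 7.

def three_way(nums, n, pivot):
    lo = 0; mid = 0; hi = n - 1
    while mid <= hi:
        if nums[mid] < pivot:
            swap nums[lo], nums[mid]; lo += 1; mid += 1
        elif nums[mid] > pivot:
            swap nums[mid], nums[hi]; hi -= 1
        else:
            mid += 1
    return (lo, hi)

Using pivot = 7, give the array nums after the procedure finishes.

pivot = 7; lo=0, mid=0, hi=6
nums[mid]=14>7: swap nums[0],nums[6]; hi=5 → [5, 13, 11, 9, 8, 7, 14]
nums[mid]=5<7: swap nums[0],nums[0]; lo=1,mid=1 → [5, 13, 11, 9, 8, 7, 14]
nums[mid]=13>7: swap nums[1],nums[5]; hi=4 → [5, 7, 11, 9, 8, 13, 14]
nums[mid]=7=7: mid=2
nums[mid]=11>7: swap nums[2],nums[4]; hi=3 → [5, 7, 8, 9, 11, 13, 14]
nums[mid]=8>7: swap nums[2],nums[3]; hi=2 → [5, 7, 9, 8, 11, 13, 14]
nums[mid]=9>7: swap nums[2],nums[2]; hi=1 → [5, 7, 9, 8, 11, 13, 14]
end: lo=1, hi=1; nums = [5, 7, 9, 8, 11, 13, 14]

[5, 7, 9, 8, 11, 13, 14]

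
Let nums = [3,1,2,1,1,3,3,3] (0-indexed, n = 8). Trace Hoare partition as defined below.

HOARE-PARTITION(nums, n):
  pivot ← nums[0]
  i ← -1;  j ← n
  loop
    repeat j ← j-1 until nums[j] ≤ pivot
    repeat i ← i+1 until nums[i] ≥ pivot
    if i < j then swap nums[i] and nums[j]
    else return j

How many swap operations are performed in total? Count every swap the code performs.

2

pivot = nums[0] = 3; i = -1, j = 8
j→7 (nums[7]=3≤3), i→0 (nums[0]=3≥3); i<j, swap → [3,1,2,1,1,3,3,3]
j→6 (nums[6]=3≤3), i→5 (nums[5]=3≥3); i<j, swap → [3,1,2,1,1,3,3,3]
j→5, i→6; i≥j, return j=5. nums = [3,1,2,1,1,3,3,3]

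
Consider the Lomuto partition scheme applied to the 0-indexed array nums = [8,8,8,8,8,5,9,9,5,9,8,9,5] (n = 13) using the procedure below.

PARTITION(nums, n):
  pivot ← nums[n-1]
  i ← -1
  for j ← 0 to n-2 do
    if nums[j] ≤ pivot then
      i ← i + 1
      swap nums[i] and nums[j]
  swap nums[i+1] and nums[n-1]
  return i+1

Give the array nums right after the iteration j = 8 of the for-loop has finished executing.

pivot = nums[12] = 5; i = -1
j=0: nums[0]=8 > 5 → no swap
j=1: nums[1]=8 > 5 → no swap
j=2: nums[2]=8 > 5 → no swap
j=3: nums[3]=8 > 5 → no swap
j=4: nums[4]=8 > 5 → no swap
j=5: nums[5]=5 ≤ 5 → i=0, swap nums[0],nums[5] → [5,8,8,8,8,8,9,9,5,9,8,9,5]
j=6: nums[6]=9 > 5 → no swap
j=7: nums[7]=9 > 5 → no swap
j=8: nums[8]=5 ≤ 5 → i=1, swap nums[1],nums[8] → [5,5,8,8,8,8,9,9,8,9,8,9,5]
(after j=8) nums = [5,5,8,8,8,8,9,9,8,9,8,9,5]

[5,5,8,8,8,8,9,9,8,9,8,9,5]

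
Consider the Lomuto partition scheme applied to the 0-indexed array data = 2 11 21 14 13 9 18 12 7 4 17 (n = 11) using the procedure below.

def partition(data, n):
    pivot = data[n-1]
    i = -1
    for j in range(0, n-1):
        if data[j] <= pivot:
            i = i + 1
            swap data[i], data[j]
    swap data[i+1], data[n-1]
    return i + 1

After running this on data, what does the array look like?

2 11 14 13 9 12 7 4 17 21 18

pivot=17, i=-1
j=0: 2≤17, i=0, swap(0,0) ⇒ 2 11 21 14 13 9 18 12 7 4 17
j=1: 11≤17, i=1, swap(1,1) ⇒ 2 11 21 14 13 9 18 12 7 4 17
j=2: 21>17, skip
j=3: 14≤17, i=2, swap(2,3) ⇒ 2 11 14 21 13 9 18 12 7 4 17
j=4: 13≤17, i=3, swap(3,4) ⇒ 2 11 14 13 21 9 18 12 7 4 17
j=5: 9≤17, i=4, swap(4,5) ⇒ 2 11 14 13 9 21 18 12 7 4 17
j=6: 18>17, skip
j=7: 12≤17, i=5, swap(5,7) ⇒ 2 11 14 13 9 12 18 21 7 4 17
j=8: 7≤17, i=6, swap(6,8) ⇒ 2 11 14 13 9 12 7 21 18 4 17
j=9: 4≤17, i=7, swap(7,9) ⇒ 2 11 14 13 9 12 7 4 18 21 17
swap(8,10) ⇒ 2 11 14 13 9 12 7 4 17 21 18; return 8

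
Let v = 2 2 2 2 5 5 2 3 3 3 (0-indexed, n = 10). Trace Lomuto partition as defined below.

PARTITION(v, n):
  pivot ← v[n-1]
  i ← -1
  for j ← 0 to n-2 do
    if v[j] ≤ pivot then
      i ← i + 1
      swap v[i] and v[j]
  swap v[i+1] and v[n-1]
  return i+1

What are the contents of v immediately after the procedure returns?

pivot=3, i=-1
j=0: 2≤3, i=0, swap(0,0) ⇒ 2 2 2 2 5 5 2 3 3 3
j=1: 2≤3, i=1, swap(1,1) ⇒ 2 2 2 2 5 5 2 3 3 3
j=2: 2≤3, i=2, swap(2,2) ⇒ 2 2 2 2 5 5 2 3 3 3
j=3: 2≤3, i=3, swap(3,3) ⇒ 2 2 2 2 5 5 2 3 3 3
j=4: 5>3, skip
j=5: 5>3, skip
j=6: 2≤3, i=4, swap(4,6) ⇒ 2 2 2 2 2 5 5 3 3 3
j=7: 3≤3, i=5, swap(5,7) ⇒ 2 2 2 2 2 3 5 5 3 3
j=8: 3≤3, i=6, swap(6,8) ⇒ 2 2 2 2 2 3 3 5 5 3
swap(7,9) ⇒ 2 2 2 2 2 3 3 3 5 5; return 7

2 2 2 2 2 3 3 3 5 5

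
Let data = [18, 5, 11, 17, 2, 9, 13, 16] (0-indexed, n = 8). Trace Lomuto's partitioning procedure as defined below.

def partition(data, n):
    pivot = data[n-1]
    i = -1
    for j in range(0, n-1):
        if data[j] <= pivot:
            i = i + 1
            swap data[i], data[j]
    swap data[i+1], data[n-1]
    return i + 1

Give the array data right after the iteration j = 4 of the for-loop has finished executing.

pivot = data[7] = 16; i = -1
j=0: data[0]=18 > 16 → no swap
j=1: data[1]=5 ≤ 16 → i=0, swap data[0],data[1] → [5, 18, 11, 17, 2, 9, 13, 16]
j=2: data[2]=11 ≤ 16 → i=1, swap data[1],data[2] → [5, 11, 18, 17, 2, 9, 13, 16]
j=3: data[3]=17 > 16 → no swap
j=4: data[4]=2 ≤ 16 → i=2, swap data[2],data[4] → [5, 11, 2, 17, 18, 9, 13, 16]
(after j=4) data = [5, 11, 2, 17, 18, 9, 13, 16]

[5, 11, 2, 17, 18, 9, 13, 16]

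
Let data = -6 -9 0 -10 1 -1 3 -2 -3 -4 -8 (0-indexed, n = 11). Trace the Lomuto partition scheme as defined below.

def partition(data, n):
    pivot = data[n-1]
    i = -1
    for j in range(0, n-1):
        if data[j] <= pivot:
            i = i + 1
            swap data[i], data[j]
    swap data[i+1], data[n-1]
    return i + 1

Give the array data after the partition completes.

pivot=-8, i=-1
j=0: -6>-8, skip
j=1: -9≤-8, i=0, swap(0,1) ⇒ -9 -6 0 -10 1 -1 3 -2 -3 -4 -8
j=2: 0>-8, skip
j=3: -10≤-8, i=1, swap(1,3) ⇒ -9 -10 0 -6 1 -1 3 -2 -3 -4 -8
j=4: 1>-8, skip
j=5: -1>-8, skip
j=6: 3>-8, skip
j=7: -2>-8, skip
j=8: -3>-8, skip
j=9: -4>-8, skip
swap(2,10) ⇒ -9 -10 -8 -6 1 -1 3 -2 -3 -4 0; return 2

-9 -10 -8 -6 1 -1 3 -2 -3 -4 0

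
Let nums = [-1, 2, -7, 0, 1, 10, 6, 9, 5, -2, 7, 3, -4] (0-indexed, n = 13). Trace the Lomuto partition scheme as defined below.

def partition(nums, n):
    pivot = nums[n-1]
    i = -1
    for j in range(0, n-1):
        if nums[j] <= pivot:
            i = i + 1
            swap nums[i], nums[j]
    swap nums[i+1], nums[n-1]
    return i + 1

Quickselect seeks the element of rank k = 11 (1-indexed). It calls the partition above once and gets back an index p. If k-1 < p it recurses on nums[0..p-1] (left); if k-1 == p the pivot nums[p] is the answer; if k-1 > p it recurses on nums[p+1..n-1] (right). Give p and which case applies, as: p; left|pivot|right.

pivot=-4, i=-1
j=0: -1>-4, skip
j=1: 2>-4, skip
j=2: -7≤-4, i=0, swap(0,2) ⇒ [-7, 2, -1, 0, 1, 10, 6, 9, 5, -2, 7, 3, -4]
j=3: 0>-4, skip
j=4: 1>-4, skip
j=5: 10>-4, skip
j=6: 6>-4, skip
j=7: 9>-4, skip
j=8: 5>-4, skip
j=9: -2>-4, skip
j=10: 7>-4, skip
j=11: 3>-4, skip
swap(1,12) ⇒ [-7, -4, -1, 0, 1, 10, 6, 9, 5, -2, 7, 3, 2]; return 1
p = 1; k-1 = 10 > 1 ⇒ right

1; right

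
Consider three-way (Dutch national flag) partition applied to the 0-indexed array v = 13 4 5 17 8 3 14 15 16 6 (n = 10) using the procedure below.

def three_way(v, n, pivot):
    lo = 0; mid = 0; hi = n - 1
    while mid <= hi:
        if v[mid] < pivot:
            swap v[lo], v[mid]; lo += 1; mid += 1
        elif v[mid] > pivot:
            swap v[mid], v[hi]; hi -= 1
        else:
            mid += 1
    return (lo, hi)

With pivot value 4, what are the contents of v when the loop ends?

3 4 17 8 5 14 15 16 6 13

pivot = 4; lo=0, mid=0, hi=9
v[mid]=13>4: swap v[0],v[9]; hi=8 → 6 4 5 17 8 3 14 15 16 13
v[mid]=6>4: swap v[0],v[8]; hi=7 → 16 4 5 17 8 3 14 15 6 13
v[mid]=16>4: swap v[0],v[7]; hi=6 → 15 4 5 17 8 3 14 16 6 13
v[mid]=15>4: swap v[0],v[6]; hi=5 → 14 4 5 17 8 3 15 16 6 13
v[mid]=14>4: swap v[0],v[5]; hi=4 → 3 4 5 17 8 14 15 16 6 13
v[mid]=3<4: swap v[0],v[0]; lo=1,mid=1 → 3 4 5 17 8 14 15 16 6 13
v[mid]=4=4: mid=2
v[mid]=5>4: swap v[2],v[4]; hi=3 → 3 4 8 17 5 14 15 16 6 13
v[mid]=8>4: swap v[2],v[3]; hi=2 → 3 4 17 8 5 14 15 16 6 13
v[mid]=17>4: swap v[2],v[2]; hi=1 → 3 4 17 8 5 14 15 16 6 13
end: lo=1, hi=1; v = 3 4 17 8 5 14 15 16 6 13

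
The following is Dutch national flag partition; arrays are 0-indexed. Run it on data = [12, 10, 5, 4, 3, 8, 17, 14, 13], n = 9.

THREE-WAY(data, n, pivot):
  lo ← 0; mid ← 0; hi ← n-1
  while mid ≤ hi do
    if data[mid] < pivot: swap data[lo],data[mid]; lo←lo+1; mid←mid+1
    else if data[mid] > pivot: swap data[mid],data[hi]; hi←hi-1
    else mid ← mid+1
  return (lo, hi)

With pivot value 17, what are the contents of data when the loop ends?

lo=0 mid=0 hi=8
12<17: swap(0,0), lo=1 mid=1 ⇒ [12, 10, 5, 4, 3, 8, 17, 14, 13]
10<17: swap(1,1), lo=2 mid=2 ⇒ [12, 10, 5, 4, 3, 8, 17, 14, 13]
5<17: swap(2,2), lo=3 mid=3 ⇒ [12, 10, 5, 4, 3, 8, 17, 14, 13]
4<17: swap(3,3), lo=4 mid=4 ⇒ [12, 10, 5, 4, 3, 8, 17, 14, 13]
3<17: swap(4,4), lo=5 mid=5 ⇒ [12, 10, 5, 4, 3, 8, 17, 14, 13]
8<17: swap(5,5), lo=6 mid=6 ⇒ [12, 10, 5, 4, 3, 8, 17, 14, 13]
17=17: mid=7
14<17: swap(6,7), lo=7 mid=8 ⇒ [12, 10, 5, 4, 3, 8, 14, 17, 13]
13<17: swap(7,8), lo=8 mid=9 ⇒ [12, 10, 5, 4, 3, 8, 14, 13, 17]
done. lo=8 hi=8; data=[12, 10, 5, 4, 3, 8, 14, 13, 17]

[12, 10, 5, 4, 3, 8, 14, 13, 17]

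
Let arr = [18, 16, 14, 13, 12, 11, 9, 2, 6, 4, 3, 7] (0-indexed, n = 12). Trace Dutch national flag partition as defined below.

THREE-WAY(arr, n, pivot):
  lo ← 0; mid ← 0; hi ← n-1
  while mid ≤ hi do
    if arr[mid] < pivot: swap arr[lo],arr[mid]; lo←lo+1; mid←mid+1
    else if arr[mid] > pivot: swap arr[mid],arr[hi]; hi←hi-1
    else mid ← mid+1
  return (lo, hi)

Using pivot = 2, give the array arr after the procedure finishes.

pivot = 2; lo=0, mid=0, hi=11
arr[mid]=18>2: swap arr[0],arr[11]; hi=10 → [7, 16, 14, 13, 12, 11, 9, 2, 6, 4, 3, 18]
arr[mid]=7>2: swap arr[0],arr[10]; hi=9 → [3, 16, 14, 13, 12, 11, 9, 2, 6, 4, 7, 18]
arr[mid]=3>2: swap arr[0],arr[9]; hi=8 → [4, 16, 14, 13, 12, 11, 9, 2, 6, 3, 7, 18]
arr[mid]=4>2: swap arr[0],arr[8]; hi=7 → [6, 16, 14, 13, 12, 11, 9, 2, 4, 3, 7, 18]
arr[mid]=6>2: swap arr[0],arr[7]; hi=6 → [2, 16, 14, 13, 12, 11, 9, 6, 4, 3, 7, 18]
arr[mid]=2=2: mid=1
arr[mid]=16>2: swap arr[1],arr[6]; hi=5 → [2, 9, 14, 13, 12, 11, 16, 6, 4, 3, 7, 18]
arr[mid]=9>2: swap arr[1],arr[5]; hi=4 → [2, 11, 14, 13, 12, 9, 16, 6, 4, 3, 7, 18]
arr[mid]=11>2: swap arr[1],arr[4]; hi=3 → [2, 12, 14, 13, 11, 9, 16, 6, 4, 3, 7, 18]
arr[mid]=12>2: swap arr[1],arr[3]; hi=2 → [2, 13, 14, 12, 11, 9, 16, 6, 4, 3, 7, 18]
arr[mid]=13>2: swap arr[1],arr[2]; hi=1 → [2, 14, 13, 12, 11, 9, 16, 6, 4, 3, 7, 18]
arr[mid]=14>2: swap arr[1],arr[1]; hi=0 → [2, 14, 13, 12, 11, 9, 16, 6, 4, 3, 7, 18]
end: lo=0, hi=0; arr = [2, 14, 13, 12, 11, 9, 16, 6, 4, 3, 7, 18]

[2, 14, 13, 12, 11, 9, 16, 6, 4, 3, 7, 18]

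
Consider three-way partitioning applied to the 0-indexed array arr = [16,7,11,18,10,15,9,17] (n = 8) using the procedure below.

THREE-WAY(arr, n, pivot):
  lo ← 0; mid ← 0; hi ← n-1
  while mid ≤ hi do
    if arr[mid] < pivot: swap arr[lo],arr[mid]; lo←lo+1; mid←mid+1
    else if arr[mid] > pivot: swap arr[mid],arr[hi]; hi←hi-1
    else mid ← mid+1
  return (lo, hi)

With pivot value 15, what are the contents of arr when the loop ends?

[9,7,11,10,15,18,17,16]

lo=0 mid=0 hi=7
16>15: swap(0,7), hi=6 ⇒ [17,7,11,18,10,15,9,16]
17>15: swap(0,6), hi=5 ⇒ [9,7,11,18,10,15,17,16]
9<15: swap(0,0), lo=1 mid=1 ⇒ [9,7,11,18,10,15,17,16]
7<15: swap(1,1), lo=2 mid=2 ⇒ [9,7,11,18,10,15,17,16]
11<15: swap(2,2), lo=3 mid=3 ⇒ [9,7,11,18,10,15,17,16]
18>15: swap(3,5), hi=4 ⇒ [9,7,11,15,10,18,17,16]
15=15: mid=4
10<15: swap(3,4), lo=4 mid=5 ⇒ [9,7,11,10,15,18,17,16]
done. lo=4 hi=4; arr=[9,7,11,10,15,18,17,16]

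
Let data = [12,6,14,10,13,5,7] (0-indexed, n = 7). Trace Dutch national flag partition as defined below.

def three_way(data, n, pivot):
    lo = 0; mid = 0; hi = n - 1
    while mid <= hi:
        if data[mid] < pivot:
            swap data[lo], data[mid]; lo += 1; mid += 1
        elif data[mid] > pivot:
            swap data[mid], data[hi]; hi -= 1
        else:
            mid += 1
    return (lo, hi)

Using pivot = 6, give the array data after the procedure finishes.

lo=0 mid=0 hi=6
12>6: swap(0,6), hi=5 ⇒ [7,6,14,10,13,5,12]
7>6: swap(0,5), hi=4 ⇒ [5,6,14,10,13,7,12]
5<6: swap(0,0), lo=1 mid=1 ⇒ [5,6,14,10,13,7,12]
6=6: mid=2
14>6: swap(2,4), hi=3 ⇒ [5,6,13,10,14,7,12]
13>6: swap(2,3), hi=2 ⇒ [5,6,10,13,14,7,12]
10>6: swap(2,2), hi=1 ⇒ [5,6,10,13,14,7,12]
done. lo=1 hi=1; data=[5,6,10,13,14,7,12]

[5,6,10,13,14,7,12]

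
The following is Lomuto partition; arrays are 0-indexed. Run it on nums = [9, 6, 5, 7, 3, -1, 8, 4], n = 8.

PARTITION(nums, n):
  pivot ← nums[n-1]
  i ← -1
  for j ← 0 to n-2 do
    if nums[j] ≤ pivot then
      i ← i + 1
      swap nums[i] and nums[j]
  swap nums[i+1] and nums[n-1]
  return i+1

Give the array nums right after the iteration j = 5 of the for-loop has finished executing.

pivot = nums[7] = 4; i = -1
j=0: nums[0]=9 > 4 → no swap
j=1: nums[1]=6 > 4 → no swap
j=2: nums[2]=5 > 4 → no swap
j=3: nums[3]=7 > 4 → no swap
j=4: nums[4]=3 ≤ 4 → i=0, swap nums[0],nums[4] → [3, 6, 5, 7, 9, -1, 8, 4]
j=5: nums[5]=-1 ≤ 4 → i=1, swap nums[1],nums[5] → [3, -1, 5, 7, 9, 6, 8, 4]
(after j=5) nums = [3, -1, 5, 7, 9, 6, 8, 4]

[3, -1, 5, 7, 9, 6, 8, 4]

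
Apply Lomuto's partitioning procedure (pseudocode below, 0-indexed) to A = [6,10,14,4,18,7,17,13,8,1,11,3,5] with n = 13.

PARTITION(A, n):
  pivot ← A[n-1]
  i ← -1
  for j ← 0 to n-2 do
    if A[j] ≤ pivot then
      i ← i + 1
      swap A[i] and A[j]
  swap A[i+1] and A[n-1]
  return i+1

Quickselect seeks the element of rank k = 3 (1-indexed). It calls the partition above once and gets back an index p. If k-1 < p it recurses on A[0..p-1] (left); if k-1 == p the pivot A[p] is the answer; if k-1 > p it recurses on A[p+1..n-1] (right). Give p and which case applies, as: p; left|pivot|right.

3; left

pivot = A[12] = 5; i = -1
j=0: A[0]=6 > 5 → no swap
j=1: A[1]=10 > 5 → no swap
j=2: A[2]=14 > 5 → no swap
j=3: A[3]=4 ≤ 5 → i=0, swap A[0],A[3] → [4,10,14,6,18,7,17,13,8,1,11,3,5]
j=4: A[4]=18 > 5 → no swap
j=5: A[5]=7 > 5 → no swap
j=6: A[6]=17 > 5 → no swap
j=7: A[7]=13 > 5 → no swap
j=8: A[8]=8 > 5 → no swap
j=9: A[9]=1 ≤ 5 → i=1, swap A[1],A[9] → [4,1,14,6,18,7,17,13,8,10,11,3,5]
j=10: A[10]=11 > 5 → no swap
j=11: A[11]=3 ≤ 5 → i=2, swap A[2],A[11] → [4,1,3,6,18,7,17,13,8,10,11,14,5]
final swap A[3],A[12] → [4,1,3,5,18,7,17,13,8,10,11,14,6]; return 3
p = 3; k-1 = 2 < 3 ⇒ left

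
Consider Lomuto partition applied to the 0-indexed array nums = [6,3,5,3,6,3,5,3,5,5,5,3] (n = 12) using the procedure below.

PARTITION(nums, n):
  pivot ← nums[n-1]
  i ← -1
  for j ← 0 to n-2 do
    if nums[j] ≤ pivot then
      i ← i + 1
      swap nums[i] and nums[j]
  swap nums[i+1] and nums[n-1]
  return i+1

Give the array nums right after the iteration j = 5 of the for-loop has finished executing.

[3,3,3,6,6,5,5,3,5,5,5,3]

pivot=3, i=-1
j=0: 6>3, skip
j=1: 3≤3, i=0, swap(0,1) ⇒ [3,6,5,3,6,3,5,3,5,5,5,3]
j=2: 5>3, skip
j=3: 3≤3, i=1, swap(1,3) ⇒ [3,3,5,6,6,3,5,3,5,5,5,3]
j=4: 6>3, skip
j=5: 3≤3, i=2, swap(2,5) ⇒ [3,3,3,6,6,5,5,3,5,5,5,3]
(after j=5) nums = [3,3,3,6,6,5,5,3,5,5,5,3]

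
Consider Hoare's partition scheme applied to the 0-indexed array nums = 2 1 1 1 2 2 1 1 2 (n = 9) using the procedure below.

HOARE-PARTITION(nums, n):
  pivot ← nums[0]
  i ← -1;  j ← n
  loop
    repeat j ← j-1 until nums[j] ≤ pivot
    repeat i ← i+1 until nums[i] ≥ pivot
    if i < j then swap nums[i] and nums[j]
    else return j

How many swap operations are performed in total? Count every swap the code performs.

3

pivot=2
j stops at 8 (2), i stops at 0 (2); swap ⇒ 2 1 1 1 2 2 1 1 2
j stops at 7 (1), i stops at 4 (2); swap ⇒ 2 1 1 1 1 2 1 2 2
j stops at 6 (1), i stops at 5 (2); swap ⇒ 2 1 1 1 1 1 2 2 2
j stops at 5, i stops at 6; i≥j ⇒ return 5. nums=2 1 1 1 1 1 2 2 2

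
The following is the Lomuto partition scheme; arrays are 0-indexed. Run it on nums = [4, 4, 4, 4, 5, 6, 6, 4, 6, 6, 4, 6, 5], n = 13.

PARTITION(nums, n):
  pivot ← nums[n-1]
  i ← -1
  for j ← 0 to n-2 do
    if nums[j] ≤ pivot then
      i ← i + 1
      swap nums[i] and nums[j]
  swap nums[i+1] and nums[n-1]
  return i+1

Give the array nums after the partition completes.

pivot = nums[12] = 5; i = -1
j=0: nums[0]=4 ≤ 5 → i=0, swap nums[0],nums[0] (no change) → [4, 4, 4, 4, 5, 6, 6, 4, 6, 6, 4, 6, 5]
j=1: nums[1]=4 ≤ 5 → i=1, swap nums[1],nums[1] (no change) → [4, 4, 4, 4, 5, 6, 6, 4, 6, 6, 4, 6, 5]
j=2: nums[2]=4 ≤ 5 → i=2, swap nums[2],nums[2] (no change) → [4, 4, 4, 4, 5, 6, 6, 4, 6, 6, 4, 6, 5]
j=3: nums[3]=4 ≤ 5 → i=3, swap nums[3],nums[3] (no change) → [4, 4, 4, 4, 5, 6, 6, 4, 6, 6, 4, 6, 5]
j=4: nums[4]=5 ≤ 5 → i=4, swap nums[4],nums[4] (no change) → [4, 4, 4, 4, 5, 6, 6, 4, 6, 6, 4, 6, 5]
j=5: nums[5]=6 > 5 → no swap
j=6: nums[6]=6 > 5 → no swap
j=7: nums[7]=4 ≤ 5 → i=5, swap nums[5],nums[7] → [4, 4, 4, 4, 5, 4, 6, 6, 6, 6, 4, 6, 5]
j=8: nums[8]=6 > 5 → no swap
j=9: nums[9]=6 > 5 → no swap
j=10: nums[10]=4 ≤ 5 → i=6, swap nums[6],nums[10] → [4, 4, 4, 4, 5, 4, 4, 6, 6, 6, 6, 6, 5]
j=11: nums[11]=6 > 5 → no swap
final swap nums[7],nums[12] → [4, 4, 4, 4, 5, 4, 4, 5, 6, 6, 6, 6, 6]; return 7

[4, 4, 4, 4, 5, 4, 4, 5, 6, 6, 6, 6, 6]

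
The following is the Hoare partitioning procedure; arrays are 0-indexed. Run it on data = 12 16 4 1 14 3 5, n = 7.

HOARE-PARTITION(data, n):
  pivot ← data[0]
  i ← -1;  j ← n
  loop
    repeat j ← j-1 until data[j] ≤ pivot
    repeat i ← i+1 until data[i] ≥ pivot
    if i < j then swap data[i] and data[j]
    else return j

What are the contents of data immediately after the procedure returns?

5 3 4 1 14 16 12

pivot=12
j stops at 6 (5), i stops at 0 (12); swap ⇒ 5 16 4 1 14 3 12
j stops at 5 (3), i stops at 1 (16); swap ⇒ 5 3 4 1 14 16 12
j stops at 3, i stops at 4; i≥j ⇒ return 3. data=5 3 4 1 14 16 12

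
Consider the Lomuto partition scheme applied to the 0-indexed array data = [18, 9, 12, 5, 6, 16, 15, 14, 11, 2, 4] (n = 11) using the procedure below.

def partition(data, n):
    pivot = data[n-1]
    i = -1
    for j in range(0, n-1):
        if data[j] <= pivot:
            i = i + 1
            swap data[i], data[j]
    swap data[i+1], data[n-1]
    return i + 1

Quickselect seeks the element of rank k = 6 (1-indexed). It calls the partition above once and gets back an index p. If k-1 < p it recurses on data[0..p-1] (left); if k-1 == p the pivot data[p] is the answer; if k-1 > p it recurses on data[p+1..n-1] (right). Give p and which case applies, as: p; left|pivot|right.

pivot=4, i=-1
j=0: 18>4, skip
j=1: 9>4, skip
j=2: 12>4, skip
j=3: 5>4, skip
j=4: 6>4, skip
j=5: 16>4, skip
j=6: 15>4, skip
j=7: 14>4, skip
j=8: 11>4, skip
j=9: 2≤4, i=0, swap(0,9) ⇒ [2, 9, 12, 5, 6, 16, 15, 14, 11, 18, 4]
swap(1,10) ⇒ [2, 4, 12, 5, 6, 16, 15, 14, 11, 18, 9]; return 1
p = 1; k-1 = 5 > 1 ⇒ right

1; right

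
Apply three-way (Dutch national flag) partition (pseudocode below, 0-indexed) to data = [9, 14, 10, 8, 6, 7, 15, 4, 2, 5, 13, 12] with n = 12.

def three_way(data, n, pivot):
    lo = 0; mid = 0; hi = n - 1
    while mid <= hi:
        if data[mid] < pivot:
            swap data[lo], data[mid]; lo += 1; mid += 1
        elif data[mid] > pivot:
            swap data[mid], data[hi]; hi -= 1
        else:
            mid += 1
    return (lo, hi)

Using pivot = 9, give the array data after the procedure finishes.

pivot = 9; lo=0, mid=0, hi=11
data[mid]=9=9: mid=1
data[mid]=14>9: swap data[1],data[11]; hi=10 → [9, 12, 10, 8, 6, 7, 15, 4, 2, 5, 13, 14]
data[mid]=12>9: swap data[1],data[10]; hi=9 → [9, 13, 10, 8, 6, 7, 15, 4, 2, 5, 12, 14]
data[mid]=13>9: swap data[1],data[9]; hi=8 → [9, 5, 10, 8, 6, 7, 15, 4, 2, 13, 12, 14]
data[mid]=5<9: swap data[0],data[1]; lo=1,mid=2 → [5, 9, 10, 8, 6, 7, 15, 4, 2, 13, 12, 14]
data[mid]=10>9: swap data[2],data[8]; hi=7 → [5, 9, 2, 8, 6, 7, 15, 4, 10, 13, 12, 14]
data[mid]=2<9: swap data[1],data[2]; lo=2,mid=3 → [5, 2, 9, 8, 6, 7, 15, 4, 10, 13, 12, 14]
data[mid]=8<9: swap data[2],data[3]; lo=3,mid=4 → [5, 2, 8, 9, 6, 7, 15, 4, 10, 13, 12, 14]
data[mid]=6<9: swap data[3],data[4]; lo=4,mid=5 → [5, 2, 8, 6, 9, 7, 15, 4, 10, 13, 12, 14]
data[mid]=7<9: swap data[4],data[5]; lo=5,mid=6 → [5, 2, 8, 6, 7, 9, 15, 4, 10, 13, 12, 14]
data[mid]=15>9: swap data[6],data[7]; hi=6 → [5, 2, 8, 6, 7, 9, 4, 15, 10, 13, 12, 14]
data[mid]=4<9: swap data[5],data[6]; lo=6,mid=7 → [5, 2, 8, 6, 7, 4, 9, 15, 10, 13, 12, 14]
end: lo=6, hi=6; data = [5, 2, 8, 6, 7, 4, 9, 15, 10, 13, 12, 14]

[5, 2, 8, 6, 7, 4, 9, 15, 10, 13, 12, 14]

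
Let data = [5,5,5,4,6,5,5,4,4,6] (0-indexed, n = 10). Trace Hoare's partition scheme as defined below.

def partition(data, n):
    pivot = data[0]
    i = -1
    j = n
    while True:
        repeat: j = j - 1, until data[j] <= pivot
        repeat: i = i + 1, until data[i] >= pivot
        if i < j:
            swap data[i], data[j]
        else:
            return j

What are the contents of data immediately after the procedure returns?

[4,4,5,4,5,6,5,5,5,6]

pivot=5
j stops at 8 (4), i stops at 0 (5); swap ⇒ [4,5,5,4,6,5,5,4,5,6]
j stops at 7 (4), i stops at 1 (5); swap ⇒ [4,4,5,4,6,5,5,5,5,6]
j stops at 6 (5), i stops at 2 (5); swap ⇒ [4,4,5,4,6,5,5,5,5,6]
j stops at 5 (5), i stops at 4 (6); swap ⇒ [4,4,5,4,5,6,5,5,5,6]
j stops at 4, i stops at 5; i≥j ⇒ return 4. data=[4,4,5,4,5,6,5,5,5,6]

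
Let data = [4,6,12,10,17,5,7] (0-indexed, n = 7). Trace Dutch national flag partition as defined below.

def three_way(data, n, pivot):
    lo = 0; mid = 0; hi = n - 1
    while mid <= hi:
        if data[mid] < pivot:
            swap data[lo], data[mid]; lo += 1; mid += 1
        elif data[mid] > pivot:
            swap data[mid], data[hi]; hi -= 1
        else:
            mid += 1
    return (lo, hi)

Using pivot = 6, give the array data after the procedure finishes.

[4,5,6,17,10,7,12]

pivot = 6; lo=0, mid=0, hi=6
data[mid]=4<6: swap data[0],data[0]; lo=1,mid=1 → [4,6,12,10,17,5,7]
data[mid]=6=6: mid=2
data[mid]=12>6: swap data[2],data[6]; hi=5 → [4,6,7,10,17,5,12]
data[mid]=7>6: swap data[2],data[5]; hi=4 → [4,6,5,10,17,7,12]
data[mid]=5<6: swap data[1],data[2]; lo=2,mid=3 → [4,5,6,10,17,7,12]
data[mid]=10>6: swap data[3],data[4]; hi=3 → [4,5,6,17,10,7,12]
data[mid]=17>6: swap data[3],data[3]; hi=2 → [4,5,6,17,10,7,12]
end: lo=2, hi=2; data = [4,5,6,17,10,7,12]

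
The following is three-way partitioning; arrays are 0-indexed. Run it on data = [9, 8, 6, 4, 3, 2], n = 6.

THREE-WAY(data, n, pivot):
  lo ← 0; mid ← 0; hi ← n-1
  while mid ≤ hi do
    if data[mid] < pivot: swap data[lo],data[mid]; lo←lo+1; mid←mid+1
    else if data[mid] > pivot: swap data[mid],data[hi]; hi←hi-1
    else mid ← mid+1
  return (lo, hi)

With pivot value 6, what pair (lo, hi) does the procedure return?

pivot = 6; lo=0, mid=0, hi=5
data[mid]=9>6: swap data[0],data[5]; hi=4 → [2, 8, 6, 4, 3, 9]
data[mid]=2<6: swap data[0],data[0]; lo=1,mid=1 → [2, 8, 6, 4, 3, 9]
data[mid]=8>6: swap data[1],data[4]; hi=3 → [2, 3, 6, 4, 8, 9]
data[mid]=3<6: swap data[1],data[1]; lo=2,mid=2 → [2, 3, 6, 4, 8, 9]
data[mid]=6=6: mid=3
data[mid]=4<6: swap data[2],data[3]; lo=3,mid=4 → [2, 3, 4, 6, 8, 9]
end: lo=3, hi=3; data = [2, 3, 4, 6, 8, 9]

(3, 3)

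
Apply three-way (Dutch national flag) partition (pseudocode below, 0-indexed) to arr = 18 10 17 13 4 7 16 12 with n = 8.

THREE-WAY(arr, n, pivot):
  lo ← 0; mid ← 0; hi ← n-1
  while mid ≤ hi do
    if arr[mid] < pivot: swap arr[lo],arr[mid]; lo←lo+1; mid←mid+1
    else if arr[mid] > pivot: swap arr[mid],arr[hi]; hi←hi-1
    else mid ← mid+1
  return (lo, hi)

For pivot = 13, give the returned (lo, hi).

(4, 4)

pivot = 13; lo=0, mid=0, hi=7
arr[mid]=18>13: swap arr[0],arr[7]; hi=6 → 12 10 17 13 4 7 16 18
arr[mid]=12<13: swap arr[0],arr[0]; lo=1,mid=1 → 12 10 17 13 4 7 16 18
arr[mid]=10<13: swap arr[1],arr[1]; lo=2,mid=2 → 12 10 17 13 4 7 16 18
arr[mid]=17>13: swap arr[2],arr[6]; hi=5 → 12 10 16 13 4 7 17 18
arr[mid]=16>13: swap arr[2],arr[5]; hi=4 → 12 10 7 13 4 16 17 18
arr[mid]=7<13: swap arr[2],arr[2]; lo=3,mid=3 → 12 10 7 13 4 16 17 18
arr[mid]=13=13: mid=4
arr[mid]=4<13: swap arr[3],arr[4]; lo=4,mid=5 → 12 10 7 4 13 16 17 18
end: lo=4, hi=4; arr = 12 10 7 4 13 16 17 18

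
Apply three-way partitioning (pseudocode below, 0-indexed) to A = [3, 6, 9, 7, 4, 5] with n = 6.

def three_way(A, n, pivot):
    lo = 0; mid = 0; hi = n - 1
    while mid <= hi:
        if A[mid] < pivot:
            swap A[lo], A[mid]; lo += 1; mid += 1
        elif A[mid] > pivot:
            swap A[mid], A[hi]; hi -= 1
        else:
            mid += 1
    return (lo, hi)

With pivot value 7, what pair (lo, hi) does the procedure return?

(4, 4)

pivot = 7; lo=0, mid=0, hi=5
A[mid]=3<7: swap A[0],A[0]; lo=1,mid=1 → [3, 6, 9, 7, 4, 5]
A[mid]=6<7: swap A[1],A[1]; lo=2,mid=2 → [3, 6, 9, 7, 4, 5]
A[mid]=9>7: swap A[2],A[5]; hi=4 → [3, 6, 5, 7, 4, 9]
A[mid]=5<7: swap A[2],A[2]; lo=3,mid=3 → [3, 6, 5, 7, 4, 9]
A[mid]=7=7: mid=4
A[mid]=4<7: swap A[3],A[4]; lo=4,mid=5 → [3, 6, 5, 4, 7, 9]
end: lo=4, hi=4; A = [3, 6, 5, 4, 7, 9]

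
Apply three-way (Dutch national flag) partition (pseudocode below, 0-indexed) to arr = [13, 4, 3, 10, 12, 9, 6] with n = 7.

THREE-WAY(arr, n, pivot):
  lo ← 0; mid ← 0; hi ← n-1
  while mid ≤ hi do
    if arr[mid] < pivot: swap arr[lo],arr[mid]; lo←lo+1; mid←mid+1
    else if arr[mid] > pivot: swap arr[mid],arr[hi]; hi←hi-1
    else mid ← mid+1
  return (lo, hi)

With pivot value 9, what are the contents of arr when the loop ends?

[6, 4, 3, 9, 12, 10, 13]

pivot = 9; lo=0, mid=0, hi=6
arr[mid]=13>9: swap arr[0],arr[6]; hi=5 → [6, 4, 3, 10, 12, 9, 13]
arr[mid]=6<9: swap arr[0],arr[0]; lo=1,mid=1 → [6, 4, 3, 10, 12, 9, 13]
arr[mid]=4<9: swap arr[1],arr[1]; lo=2,mid=2 → [6, 4, 3, 10, 12, 9, 13]
arr[mid]=3<9: swap arr[2],arr[2]; lo=3,mid=3 → [6, 4, 3, 10, 12, 9, 13]
arr[mid]=10>9: swap arr[3],arr[5]; hi=4 → [6, 4, 3, 9, 12, 10, 13]
arr[mid]=9=9: mid=4
arr[mid]=12>9: swap arr[4],arr[4]; hi=3 → [6, 4, 3, 9, 12, 10, 13]
end: lo=3, hi=3; arr = [6, 4, 3, 9, 12, 10, 13]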